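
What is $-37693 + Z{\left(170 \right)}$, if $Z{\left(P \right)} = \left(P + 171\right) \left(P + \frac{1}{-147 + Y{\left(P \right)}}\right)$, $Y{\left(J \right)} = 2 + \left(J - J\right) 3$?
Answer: $\frac{2939824}{145} \approx 20275.0$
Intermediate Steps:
$Y{\left(J \right)} = 2$ ($Y{\left(J \right)} = 2 + 0 \cdot 3 = 2 + 0 = 2$)
$Z{\left(P \right)} = \left(171 + P\right) \left(- \frac{1}{145} + P\right)$ ($Z{\left(P \right)} = \left(P + 171\right) \left(P + \frac{1}{-147 + 2}\right) = \left(171 + P\right) \left(P + \frac{1}{-145}\right) = \left(171 + P\right) \left(P - \frac{1}{145}\right) = \left(171 + P\right) \left(- \frac{1}{145} + P\right)$)
$-37693 + Z{\left(170 \right)} = -37693 + \left(- \frac{171}{145} + 170^{2} + \frac{24794}{145} \cdot 170\right) = -37693 + \left(- \frac{171}{145} + 28900 + \frac{842996}{29}\right) = -37693 + \frac{8405309}{145} = \frac{2939824}{145}$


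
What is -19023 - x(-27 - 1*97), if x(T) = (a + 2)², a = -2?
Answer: -19023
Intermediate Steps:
x(T) = 0 (x(T) = (-2 + 2)² = 0² = 0)
-19023 - x(-27 - 1*97) = -19023 - 1*0 = -19023 + 0 = -19023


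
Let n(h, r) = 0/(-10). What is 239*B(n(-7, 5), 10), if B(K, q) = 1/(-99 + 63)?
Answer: -239/36 ≈ -6.6389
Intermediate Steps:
n(h, r) = 0 (n(h, r) = 0*(-1/10) = 0)
B(K, q) = -1/36 (B(K, q) = 1/(-36) = -1/36)
239*B(n(-7, 5), 10) = 239*(-1/36) = -239/36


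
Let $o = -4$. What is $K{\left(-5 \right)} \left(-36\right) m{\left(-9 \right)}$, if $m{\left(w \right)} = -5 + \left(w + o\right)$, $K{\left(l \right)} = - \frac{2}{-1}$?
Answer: $1296$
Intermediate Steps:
$K{\left(l \right)} = 2$ ($K{\left(l \right)} = \left(-2\right) \left(-1\right) = 2$)
$m{\left(w \right)} = -9 + w$ ($m{\left(w \right)} = -5 + \left(w - 4\right) = -5 + \left(-4 + w\right) = -9 + w$)
$K{\left(-5 \right)} \left(-36\right) m{\left(-9 \right)} = 2 \left(-36\right) \left(-9 - 9\right) = \left(-72\right) \left(-18\right) = 1296$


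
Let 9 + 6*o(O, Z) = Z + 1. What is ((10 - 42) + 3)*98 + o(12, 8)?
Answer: -2842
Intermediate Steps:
o(O, Z) = -4/3 + Z/6 (o(O, Z) = -3/2 + (Z + 1)/6 = -3/2 + (1 + Z)/6 = -3/2 + (⅙ + Z/6) = -4/3 + Z/6)
((10 - 42) + 3)*98 + o(12, 8) = ((10 - 42) + 3)*98 + (-4/3 + (⅙)*8) = (-32 + 3)*98 + (-4/3 + 4/3) = -29*98 + 0 = -2842 + 0 = -2842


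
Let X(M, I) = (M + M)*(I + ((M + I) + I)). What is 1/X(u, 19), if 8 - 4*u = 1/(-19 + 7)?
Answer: 1152/274801 ≈ 0.0041921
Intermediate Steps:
u = 97/48 (u = 2 - 1/(4*(-19 + 7)) = 2 - ¼/(-12) = 2 - ¼*(-1/12) = 2 + 1/48 = 97/48 ≈ 2.0208)
X(M, I) = 2*M*(M + 3*I) (X(M, I) = (2*M)*(I + ((I + M) + I)) = (2*M)*(I + (M + 2*I)) = (2*M)*(M + 3*I) = 2*M*(M + 3*I))
1/X(u, 19) = 1/(2*(97/48)*(97/48 + 3*19)) = 1/(2*(97/48)*(97/48 + 57)) = 1/(2*(97/48)*(2833/48)) = 1/(274801/1152) = 1152/274801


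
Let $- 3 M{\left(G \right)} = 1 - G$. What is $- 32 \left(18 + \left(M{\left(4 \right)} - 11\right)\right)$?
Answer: $-256$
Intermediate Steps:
$M{\left(G \right)} = - \frac{1}{3} + \frac{G}{3}$ ($M{\left(G \right)} = - \frac{1 - G}{3} = - \frac{1}{3} + \frac{G}{3}$)
$- 32 \left(18 + \left(M{\left(4 \right)} - 11\right)\right) = - 32 \left(18 + \left(\left(- \frac{1}{3} + \frac{1}{3} \cdot 4\right) - 11\right)\right) = - 32 \left(18 + \left(\left(- \frac{1}{3} + \frac{4}{3}\right) - 11\right)\right) = - 32 \left(18 + \left(1 - 11\right)\right) = - 32 \left(18 - 10\right) = \left(-32\right) 8 = -256$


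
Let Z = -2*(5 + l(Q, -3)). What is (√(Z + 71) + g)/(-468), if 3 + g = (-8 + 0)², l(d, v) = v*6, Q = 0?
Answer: -61/468 - √97/468 ≈ -0.15139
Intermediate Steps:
l(d, v) = 6*v
g = 61 (g = -3 + (-8 + 0)² = -3 + (-8)² = -3 + 64 = 61)
Z = 26 (Z = -2*(5 + 6*(-3)) = -2*(5 - 18) = -2*(-13) = 26)
(√(Z + 71) + g)/(-468) = (√(26 + 71) + 61)/(-468) = (√97 + 61)*(-1/468) = (61 + √97)*(-1/468) = -61/468 - √97/468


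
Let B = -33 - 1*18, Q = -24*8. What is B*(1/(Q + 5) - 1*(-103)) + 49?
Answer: -57241/11 ≈ -5203.7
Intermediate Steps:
Q = -192
B = -51 (B = -33 - 18 = -51)
B*(1/(Q + 5) - 1*(-103)) + 49 = -51*(1/(-192 + 5) - 1*(-103)) + 49 = -51*(1/(-187) + 103) + 49 = -51*(-1/187 + 103) + 49 = -51*19260/187 + 49 = -57780/11 + 49 = -57241/11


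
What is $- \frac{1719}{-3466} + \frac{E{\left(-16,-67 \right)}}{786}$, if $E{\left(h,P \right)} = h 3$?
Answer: $\frac{197461}{454046} \approx 0.43489$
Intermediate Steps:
$E{\left(h,P \right)} = 3 h$
$- \frac{1719}{-3466} + \frac{E{\left(-16,-67 \right)}}{786} = - \frac{1719}{-3466} + \frac{3 \left(-16\right)}{786} = \left(-1719\right) \left(- \frac{1}{3466}\right) - \frac{8}{131} = \frac{1719}{3466} - \frac{8}{131} = \frac{197461}{454046}$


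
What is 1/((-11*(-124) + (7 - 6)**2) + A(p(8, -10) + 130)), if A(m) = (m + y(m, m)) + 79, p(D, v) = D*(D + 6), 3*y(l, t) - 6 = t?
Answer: 3/5306 ≈ 0.00056540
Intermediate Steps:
y(l, t) = 2 + t/3
p(D, v) = D*(6 + D)
A(m) = 81 + 4*m/3 (A(m) = (m + (2 + m/3)) + 79 = (2 + 4*m/3) + 79 = 81 + 4*m/3)
1/((-11*(-124) + (7 - 6)**2) + A(p(8, -10) + 130)) = 1/((-11*(-124) + (7 - 6)**2) + (81 + 4*(8*(6 + 8) + 130)/3)) = 1/((1364 + 1**2) + (81 + 4*(8*14 + 130)/3)) = 1/((1364 + 1) + (81 + 4*(112 + 130)/3)) = 1/(1365 + (81 + (4/3)*242)) = 1/(1365 + (81 + 968/3)) = 1/(1365 + 1211/3) = 1/(5306/3) = 3/5306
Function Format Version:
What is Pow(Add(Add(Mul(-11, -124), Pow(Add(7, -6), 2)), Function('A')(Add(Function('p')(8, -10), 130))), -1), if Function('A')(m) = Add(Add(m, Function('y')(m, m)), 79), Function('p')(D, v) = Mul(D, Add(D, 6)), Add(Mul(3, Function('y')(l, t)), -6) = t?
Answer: Rational(3, 5306) ≈ 0.00056540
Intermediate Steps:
Function('y')(l, t) = Add(2, Mul(Rational(1, 3), t))
Function('p')(D, v) = Mul(D, Add(6, D))
Function('A')(m) = Add(81, Mul(Rational(4, 3), m)) (Function('A')(m) = Add(Add(m, Add(2, Mul(Rational(1, 3), m))), 79) = Add(Add(2, Mul(Rational(4, 3), m)), 79) = Add(81, Mul(Rational(4, 3), m)))
Pow(Add(Add(Mul(-11, -124), Pow(Add(7, -6), 2)), Function('A')(Add(Function('p')(8, -10), 130))), -1) = Pow(Add(Add(Mul(-11, -124), Pow(Add(7, -6), 2)), Add(81, Mul(Rational(4, 3), Add(Mul(8, Add(6, 8)), 130)))), -1) = Pow(Add(Add(1364, Pow(1, 2)), Add(81, Mul(Rational(4, 3), Add(Mul(8, 14), 130)))), -1) = Pow(Add(Add(1364, 1), Add(81, Mul(Rational(4, 3), Add(112, 130)))), -1) = Pow(Add(1365, Add(81, Mul(Rational(4, 3), 242))), -1) = Pow(Add(1365, Add(81, Rational(968, 3))), -1) = Pow(Add(1365, Rational(1211, 3)), -1) = Pow(Rational(5306, 3), -1) = Rational(3, 5306)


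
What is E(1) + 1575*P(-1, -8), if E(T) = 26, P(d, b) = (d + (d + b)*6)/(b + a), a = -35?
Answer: 87743/43 ≈ 2040.5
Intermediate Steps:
P(d, b) = (6*b + 7*d)/(-35 + b) (P(d, b) = (d + (d + b)*6)/(b - 35) = (d + (b + d)*6)/(-35 + b) = (d + (6*b + 6*d))/(-35 + b) = (6*b + 7*d)/(-35 + b))
E(1) + 1575*P(-1, -8) = 26 + 1575*((6*(-8) + 7*(-1))/(-35 - 8)) = 26 + 1575*((-48 - 7)/(-43)) = 26 + 1575*(-1/43*(-55)) = 26 + 1575*(55/43) = 26 + 86625/43 = 87743/43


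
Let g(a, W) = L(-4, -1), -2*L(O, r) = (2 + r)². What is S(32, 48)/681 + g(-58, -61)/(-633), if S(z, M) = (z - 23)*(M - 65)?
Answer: -64339/287382 ≈ -0.22388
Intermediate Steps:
L(O, r) = -(2 + r)²/2
g(a, W) = -½ (g(a, W) = -(2 - 1)²/2 = -½*1² = -½*1 = -½)
S(z, M) = (-65 + M)*(-23 + z) (S(z, M) = (-23 + z)*(-65 + M) = (-65 + M)*(-23 + z))
S(32, 48)/681 + g(-58, -61)/(-633) = (1495 - 65*32 - 23*48 + 48*32)/681 - ½/(-633) = (1495 - 2080 - 1104 + 1536)*(1/681) - ½*(-1/633) = -153*1/681 + 1/1266 = -51/227 + 1/1266 = -64339/287382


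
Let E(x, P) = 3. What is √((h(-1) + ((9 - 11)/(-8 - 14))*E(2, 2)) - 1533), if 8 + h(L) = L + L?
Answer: I*√186670/11 ≈ 39.278*I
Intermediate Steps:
h(L) = -8 + 2*L (h(L) = -8 + (L + L) = -8 + 2*L)
√((h(-1) + ((9 - 11)/(-8 - 14))*E(2, 2)) - 1533) = √(((-8 + 2*(-1)) + ((9 - 11)/(-8 - 14))*3) - 1533) = √(((-8 - 2) - 2/(-22)*3) - 1533) = √((-10 - 2*(-1/22)*3) - 1533) = √((-10 + (1/11)*3) - 1533) = √((-10 + 3/11) - 1533) = √(-107/11 - 1533) = √(-16970/11) = I*√186670/11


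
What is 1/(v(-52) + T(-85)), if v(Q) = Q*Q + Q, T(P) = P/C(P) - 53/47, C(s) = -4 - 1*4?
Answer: 376/1000723 ≈ 0.00037573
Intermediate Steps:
C(s) = -8 (C(s) = -4 - 4 = -8)
T(P) = -53/47 - P/8 (T(P) = P/(-8) - 53/47 = P*(-⅛) - 53*1/47 = -P/8 - 53/47 = -53/47 - P/8)
v(Q) = Q + Q² (v(Q) = Q² + Q = Q + Q²)
1/(v(-52) + T(-85)) = 1/(-52*(1 - 52) + (-53/47 - ⅛*(-85))) = 1/(-52*(-51) + (-53/47 + 85/8)) = 1/(2652 + 3571/376) = 1/(1000723/376) = 376/1000723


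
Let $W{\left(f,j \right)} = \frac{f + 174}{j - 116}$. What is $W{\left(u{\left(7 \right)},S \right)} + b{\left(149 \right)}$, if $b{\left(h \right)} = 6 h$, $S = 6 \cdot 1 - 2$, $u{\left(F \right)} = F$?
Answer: $\frac{99947}{112} \approx 892.38$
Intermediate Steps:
$S = 4$ ($S = 6 - 2 = 4$)
$W{\left(f,j \right)} = \frac{174 + f}{-116 + j}$
$W{\left(u{\left(7 \right)},S \right)} + b{\left(149 \right)} = \frac{174 + 7}{-116 + 4} + 6 \cdot 149 = \frac{1}{-112} \cdot 181 + 894 = \left(- \frac{1}{112}\right) 181 + 894 = - \frac{181}{112} + 894 = \frac{99947}{112}$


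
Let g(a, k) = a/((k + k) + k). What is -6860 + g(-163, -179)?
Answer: -3683657/537 ≈ -6859.7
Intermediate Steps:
g(a, k) = a/(3*k) (g(a, k) = a/(2*k + k) = a/((3*k)) = a*(1/(3*k)) = a/(3*k))
-6860 + g(-163, -179) = -6860 + (1/3)*(-163)/(-179) = -6860 + (1/3)*(-163)*(-1/179) = -6860 + 163/537 = -3683657/537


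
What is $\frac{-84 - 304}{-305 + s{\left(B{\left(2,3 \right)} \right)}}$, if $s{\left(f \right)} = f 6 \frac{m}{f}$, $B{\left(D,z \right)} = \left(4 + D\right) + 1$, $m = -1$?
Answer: $\frac{388}{311} \approx 1.2476$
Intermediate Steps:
$B{\left(D,z \right)} = 5 + D$
$s{\left(f \right)} = -6$ ($s{\left(f \right)} = f 6 \left(- \frac{1}{f}\right) = 6 f \left(- \frac{1}{f}\right) = -6$)
$\frac{-84 - 304}{-305 + s{\left(B{\left(2,3 \right)} \right)}} = \frac{-84 - 304}{-305 - 6} = - \frac{388}{-311} = \left(-388\right) \left(- \frac{1}{311}\right) = \frac{388}{311}$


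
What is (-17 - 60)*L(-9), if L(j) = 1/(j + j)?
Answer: 77/18 ≈ 4.2778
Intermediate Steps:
L(j) = 1/(2*j)
(-17 - 60)*L(-9) = (-17 - 60)*((½)/(-9)) = -77*(-1)/(2*9) = -77*(-1/18) = 77/18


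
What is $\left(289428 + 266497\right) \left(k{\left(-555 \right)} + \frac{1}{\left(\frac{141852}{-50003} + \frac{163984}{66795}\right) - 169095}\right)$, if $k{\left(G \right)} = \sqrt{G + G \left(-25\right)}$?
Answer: $- \frac{50182754534625}{15264059071999} + 3335550 \sqrt{370} \approx 6.4161 \cdot 10^{7}$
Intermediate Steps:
$k{\left(G \right)} = 2 \sqrt{6} \sqrt{- G}$ ($k{\left(G \right)} = \sqrt{G - 25 G} = \sqrt{- 24 G} = 2 \sqrt{6} \sqrt{- G}$)
$\left(289428 + 266497\right) \left(k{\left(-555 \right)} + \frac{1}{\left(\frac{141852}{-50003} + \frac{163984}{66795}\right) - 169095}\right) = \left(289428 + 266497\right) \left(2 \sqrt{6} \sqrt{\left(-1\right) \left(-555\right)} + \frac{1}{\left(\frac{141852}{-50003} + \frac{163984}{66795}\right) - 169095}\right) = 555925 \left(2 \sqrt{6} \sqrt{555} + \frac{1}{\left(141852 \left(- \frac{1}{50003}\right) + 163984 \cdot \frac{1}{66795}\right) - 169095}\right) = 555925 \left(6 \sqrt{370} + \frac{1}{\left(- \frac{141852}{50003} + \frac{163984}{66795}\right) - 169095}\right) = 555925 \left(6 \sqrt{370} + \frac{1}{- \frac{1275312388}{3339950385} - 169095}\right) = 555925 \left(6 \sqrt{370} + \frac{1}{- \frac{564770185663963}{3339950385}}\right) = 555925 \left(6 \sqrt{370} - \frac{3339950385}{564770185663963}\right) = 555925 \left(- \frac{3339950385}{564770185663963} + 6 \sqrt{370}\right) = - \frac{50182754534625}{15264059071999} + 3335550 \sqrt{370}$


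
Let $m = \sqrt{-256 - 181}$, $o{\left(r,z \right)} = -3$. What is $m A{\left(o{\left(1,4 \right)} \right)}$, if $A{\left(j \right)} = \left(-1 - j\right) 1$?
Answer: $2 i \sqrt{437} \approx 41.809 i$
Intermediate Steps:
$A{\left(j \right)} = -1 - j$
$m = i \sqrt{437}$ ($m = \sqrt{-437} = i \sqrt{437} \approx 20.905 i$)
$m A{\left(o{\left(1,4 \right)} \right)} = i \sqrt{437} \left(-1 - -3\right) = i \sqrt{437} \left(-1 + 3\right) = i \sqrt{437} \cdot 2 = 2 i \sqrt{437}$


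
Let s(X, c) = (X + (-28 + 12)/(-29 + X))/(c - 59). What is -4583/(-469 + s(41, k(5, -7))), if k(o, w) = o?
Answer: 742446/76097 ≈ 9.7566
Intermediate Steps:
s(X, c) = (X - 16/(-29 + X))/(-59 + c)
-4583/(-469 + s(41, k(5, -7))) = -4583/(-469 + (-16 + 41² - 29*41)/(1711 - 59*41 - 29*5 + 41*5)) = -4583/(-469 + (-16 + 1681 - 1189)/(1711 - 2419 - 145 + 205)) = -4583/(-469 + 476/(-648)) = -4583/(-469 - 1/648*476) = -4583/(-469 - 119/162) = -4583/(-76097/162) = -4583*(-162/76097) = 742446/76097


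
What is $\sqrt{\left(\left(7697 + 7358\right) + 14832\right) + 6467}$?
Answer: $\sqrt{36354} \approx 190.67$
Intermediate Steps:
$\sqrt{\left(\left(7697 + 7358\right) + 14832\right) + 6467} = \sqrt{\left(15055 + 14832\right) + 6467} = \sqrt{29887 + 6467} = \sqrt{36354}$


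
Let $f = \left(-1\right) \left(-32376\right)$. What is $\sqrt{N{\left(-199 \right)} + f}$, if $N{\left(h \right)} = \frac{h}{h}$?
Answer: $\sqrt{32377} \approx 179.94$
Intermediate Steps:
$f = 32376$
$N{\left(h \right)} = 1$
$\sqrt{N{\left(-199 \right)} + f} = \sqrt{1 + 32376} = \sqrt{32377}$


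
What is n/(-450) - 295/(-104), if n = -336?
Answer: 27949/7800 ≈ 3.5832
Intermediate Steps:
n/(-450) - 295/(-104) = -336/(-450) - 295/(-104) = -336*(-1/450) - 295*(-1/104) = 56/75 + 295/104 = 27949/7800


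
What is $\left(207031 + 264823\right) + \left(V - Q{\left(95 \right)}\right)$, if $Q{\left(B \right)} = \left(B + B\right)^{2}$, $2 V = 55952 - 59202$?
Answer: $434129$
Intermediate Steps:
$V = -1625$ ($V = \frac{55952 - 59202}{2} = \frac{1}{2} \left(-3250\right) = -1625$)
$Q{\left(B \right)} = 4 B^{2}$ ($Q{\left(B \right)} = \left(2 B\right)^{2} = 4 B^{2}$)
$\left(207031 + 264823\right) + \left(V - Q{\left(95 \right)}\right) = \left(207031 + 264823\right) - \left(1625 + 4 \cdot 95^{2}\right) = 471854 - \left(1625 + 4 \cdot 9025\right) = 471854 - 37725 = 434129$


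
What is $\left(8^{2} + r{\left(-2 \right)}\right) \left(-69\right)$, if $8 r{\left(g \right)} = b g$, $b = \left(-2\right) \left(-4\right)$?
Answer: $-4278$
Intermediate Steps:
$b = 8$
$r{\left(g \right)} = g$ ($r{\left(g \right)} = \frac{8 g}{8} = g$)
$\left(8^{2} + r{\left(-2 \right)}\right) \left(-69\right) = \left(8^{2} - 2\right) \left(-69\right) = \left(64 - 2\right) \left(-69\right) = 62 \left(-69\right) = -4278$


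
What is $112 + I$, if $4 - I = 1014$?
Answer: $-898$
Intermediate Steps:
$I = -1010$ ($I = 4 - 1014 = -1010$)
$112 + I = 112 - 1010 = -898$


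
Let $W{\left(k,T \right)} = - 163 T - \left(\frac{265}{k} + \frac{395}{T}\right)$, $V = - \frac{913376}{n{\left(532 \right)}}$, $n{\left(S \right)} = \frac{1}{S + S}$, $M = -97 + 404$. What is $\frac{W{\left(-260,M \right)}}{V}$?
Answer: $\frac{34732991}{674535959552} \approx 5.1492 \cdot 10^{-5}$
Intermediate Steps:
$M = 307$
$n{\left(S \right)} = \frac{1}{2 S}$
$V = -971832064$ ($V = - \frac{913376}{\frac{1}{2} \cdot \frac{1}{532}} = - 913376 \frac{1}{\frac{1}{1064}} = \left(-913376\right) 1064 = -971832064$)
$W{\left(k,T \right)} = - \frac{395}{T} - \frac{265}{k} - 163 T$
$\frac{W{\left(-260,M \right)}}{V} = \frac{- \frac{395}{307} - \frac{265}{-260} - 50041}{-971832064} = \left(\left(-395\right) \frac{1}{307} - - \frac{53}{52} - 50041\right) \left(- \frac{1}{971832064}\right) = \left(- \frac{395}{307} + \frac{53}{52} - 50041\right) \left(- \frac{1}{971832064}\right) = \left(- \frac{798858793}{15964}\right) \left(- \frac{1}{971832064}\right) = \frac{34732991}{674535959552}$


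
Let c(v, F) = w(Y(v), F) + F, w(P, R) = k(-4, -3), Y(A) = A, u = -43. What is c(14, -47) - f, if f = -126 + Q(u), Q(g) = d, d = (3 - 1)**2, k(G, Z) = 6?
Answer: 81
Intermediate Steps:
w(P, R) = 6
c(v, F) = 6 + F
d = 4 (d = 2**2 = 4)
Q(g) = 4
f = -122 (f = -126 + 4 = -122)
c(14, -47) - f = (6 - 47) - 1*(-122) = -41 + 122 = 81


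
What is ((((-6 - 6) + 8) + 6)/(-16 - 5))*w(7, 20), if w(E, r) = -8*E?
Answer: 16/3 ≈ 5.3333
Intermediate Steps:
((((-6 - 6) + 8) + 6)/(-16 - 5))*w(7, 20) = ((((-6 - 6) + 8) + 6)/(-16 - 5))*(-8*7) = (((-12 + 8) + 6)/(-21))*(-56) = ((-4 + 6)*(-1/21))*(-56) = (2*(-1/21))*(-56) = -2/21*(-56) = 16/3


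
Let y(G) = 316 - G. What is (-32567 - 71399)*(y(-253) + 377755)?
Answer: -39332832984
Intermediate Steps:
(-32567 - 71399)*(y(-253) + 377755) = (-32567 - 71399)*((316 - 1*(-253)) + 377755) = -103966*((316 + 253) + 377755) = -103966*(569 + 377755) = -103966*378324 = -39332832984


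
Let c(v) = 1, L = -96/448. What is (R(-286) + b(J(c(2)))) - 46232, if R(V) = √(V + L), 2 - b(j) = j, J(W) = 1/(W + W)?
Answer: -92461/2 + I*√56098/14 ≈ -46231.0 + 16.918*I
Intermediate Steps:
L = -3/14 (L = -96*1/448 = -3/14 ≈ -0.21429)
J(W) = 1/(2*W)
b(j) = 2 - j
R(V) = √(-3/14 + V) (R(V) = √(V - 3/14) = √(-3/14 + V))
(R(-286) + b(J(c(2)))) - 46232 = (√(-42 + 196*(-286))/14 + (2 - 1/(2*1))) - 46232 = (√(-42 - 56056)/14 + (2 - 1/2)) - 46232 = (√(-56098)/14 + (2 - 1*½)) - 46232 = ((I*√56098)/14 + (2 - ½)) - 46232 = (I*√56098/14 + 3/2) - 46232 = (3/2 + I*√56098/14) - 46232 = -92461/2 + I*√56098/14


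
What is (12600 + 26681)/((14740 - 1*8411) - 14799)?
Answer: -3571/770 ≈ -4.6377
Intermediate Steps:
(12600 + 26681)/((14740 - 1*8411) - 14799) = 39281/((14740 - 8411) - 14799) = 39281/(6329 - 14799) = 39281/(-8470) = 39281*(-1/8470) = -3571/770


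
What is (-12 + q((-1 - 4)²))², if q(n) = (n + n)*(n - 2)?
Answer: 1295044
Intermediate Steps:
q(n) = 2*n*(-2 + n) (q(n) = (2*n)*(-2 + n) = 2*n*(-2 + n))
(-12 + q((-1 - 4)²))² = (-12 + 2*(-1 - 4)²*(-2 + (-1 - 4)²))² = (-12 + 2*(-5)²*(-2 + (-5)²))² = (-12 + 2*25*(-2 + 25))² = (-12 + 2*25*23)² = (-12 + 1150)² = 1138² = 1295044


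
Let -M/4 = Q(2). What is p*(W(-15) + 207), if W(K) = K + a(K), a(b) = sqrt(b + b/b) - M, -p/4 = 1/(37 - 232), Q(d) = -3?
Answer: 48/13 + 4*I*sqrt(14)/195 ≈ 3.6923 + 0.076752*I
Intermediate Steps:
M = 12 (M = -4*(-3) = 12)
p = 4/195 (p = -4/(37 - 232) = -4/(-195) = -4*(-1/195) = 4/195 ≈ 0.020513)
a(b) = -12 + sqrt(1 + b) (a(b) = sqrt(b + b/b) - 1*12 = sqrt(b + 1) - 12 = sqrt(1 + b) - 12 = -12 + sqrt(1 + b))
W(K) = -12 + K + sqrt(1 + K) (W(K) = K + (-12 + sqrt(1 + K)) = -12 + K + sqrt(1 + K))
p*(W(-15) + 207) = 4*((-12 - 15 + sqrt(1 - 15)) + 207)/195 = 4*((-12 - 15 + sqrt(-14)) + 207)/195 = 4*((-12 - 15 + I*sqrt(14)) + 207)/195 = 4*((-27 + I*sqrt(14)) + 207)/195 = 4*(180 + I*sqrt(14))/195 = 48/13 + 4*I*sqrt(14)/195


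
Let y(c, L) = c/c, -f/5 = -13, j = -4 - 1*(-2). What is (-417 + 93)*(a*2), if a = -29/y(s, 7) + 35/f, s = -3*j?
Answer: 239760/13 ≈ 18443.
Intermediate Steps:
j = -2 (j = -4 + 2 = -2)
s = 6 (s = -3*(-2) = 6)
f = 65 (f = -5*(-13) = 65)
y(c, L) = 1
a = -370/13 (a = -29/1 + 35/65 = -29*1 + 35*(1/65) = -29 + 7/13 = -370/13 ≈ -28.462)
(-417 + 93)*(a*2) = (-417 + 93)*(-370/13*2) = -324*(-740/13) = 239760/13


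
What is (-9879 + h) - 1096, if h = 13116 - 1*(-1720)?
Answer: 3861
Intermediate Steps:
h = 14836 (h = 13116 + 1720 = 14836)
(-9879 + h) - 1096 = (-9879 + 14836) - 1096 = 4957 - 1096 = 3861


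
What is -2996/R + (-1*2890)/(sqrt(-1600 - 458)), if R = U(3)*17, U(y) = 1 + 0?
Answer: -2996/17 + 1445*I*sqrt(42)/147 ≈ -176.24 + 63.705*I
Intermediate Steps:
U(y) = 1
R = 17 (R = 1*17 = 17)
-2996/R + (-1*2890)/(sqrt(-1600 - 458)) = -2996/17 + (-1*2890)/(sqrt(-1600 - 458)) = -2996*1/17 - 2890*(-I*sqrt(42)/294) = -2996/17 - 2890*(-I*sqrt(42)/294) = -2996/17 - (-1445)*I*sqrt(42)/147 = -2996/17 + 1445*I*sqrt(42)/147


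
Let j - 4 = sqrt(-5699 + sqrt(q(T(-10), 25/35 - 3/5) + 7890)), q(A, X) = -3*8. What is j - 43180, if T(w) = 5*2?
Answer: -43176 + I*sqrt(5699 - 3*sqrt(874)) ≈ -43176.0 + 74.902*I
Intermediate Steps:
T(w) = 10
q(A, X) = -24
j = 4 + sqrt(-5699 + 3*sqrt(874)) (j = 4 + sqrt(-5699 + sqrt(-24 + 7890)) = 4 + sqrt(-5699 + sqrt(7866)) = 4 + sqrt(-5699 + 3*sqrt(874)) ≈ 4.0 + 74.902*I)
j - 43180 = (4 + sqrt(-5699 + 3*sqrt(874))) - 43180 = -43176 + sqrt(-5699 + 3*sqrt(874))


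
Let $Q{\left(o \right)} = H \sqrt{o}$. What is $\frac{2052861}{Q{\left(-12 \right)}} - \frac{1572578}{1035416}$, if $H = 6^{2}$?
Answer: $- \frac{786289}{517708} - \frac{684287 i \sqrt{3}}{72} \approx -1.5188 - 16461.0 i$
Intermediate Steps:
$H = 36$
$Q{\left(o \right)} = 36 \sqrt{o}$
$\frac{2052861}{Q{\left(-12 \right)}} - \frac{1572578}{1035416} = \frac{2052861}{36 \sqrt{-12}} - \frac{1572578}{1035416} = \frac{2052861}{36 \cdot 2 i \sqrt{3}} - \frac{786289}{517708} = \frac{2052861}{72 i \sqrt{3}} - \frac{786289}{517708} = 2052861 \left(- \frac{i \sqrt{3}}{216}\right) - \frac{786289}{517708} = - \frac{684287 i \sqrt{3}}{72} - \frac{786289}{517708} = - \frac{786289}{517708} - \frac{684287 i \sqrt{3}}{72}$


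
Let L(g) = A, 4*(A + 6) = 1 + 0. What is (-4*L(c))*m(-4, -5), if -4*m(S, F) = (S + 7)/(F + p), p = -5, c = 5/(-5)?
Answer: 69/40 ≈ 1.7250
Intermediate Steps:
A = -23/4 (A = -6 + (1 + 0)/4 = -6 + (¼)*1 = -6 + ¼ = -23/4 ≈ -5.7500)
c = -1 (c = 5*(-⅕) = -1)
L(g) = -23/4
m(S, F) = -(7 + S)/(4*(-5 + F)) (m(S, F) = -(S + 7)/(4*(F - 5)) = -(7 + S)/(4*(-5 + F)))
(-4*L(c))*m(-4, -5) = (-4*(-23/4))*((-7 - 1*(-4))/(4*(-5 - 5))) = 23*((¼)*(-7 + 4)/(-10)) = 23*((¼)*(-⅒)*(-3)) = 23*(3/40) = 69/40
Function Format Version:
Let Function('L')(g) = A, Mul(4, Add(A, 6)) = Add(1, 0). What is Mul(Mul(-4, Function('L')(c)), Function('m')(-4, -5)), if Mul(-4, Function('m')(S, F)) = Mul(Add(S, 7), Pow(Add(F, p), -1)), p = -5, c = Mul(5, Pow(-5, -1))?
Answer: Rational(69, 40) ≈ 1.7250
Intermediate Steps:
A = Rational(-23, 4) (A = Add(-6, Mul(Rational(1, 4), Add(1, 0))) = Add(-6, Mul(Rational(1, 4), 1)) = Add(-6, Rational(1, 4)) = Rational(-23, 4) ≈ -5.7500)
c = -1 (c = Mul(5, Rational(-1, 5)) = -1)
Function('L')(g) = Rational(-23, 4)
Function('m')(S, F) = Mul(Rational(-1, 4), Pow(Add(-5, F), -1), Add(7, S)) (Function('m')(S, F) = Mul(Rational(-1, 4), Mul(Add(S, 7), Pow(Add(F, -5), -1))) = Mul(Rational(-1, 4), Mul(Add(7, S), Pow(Add(-5, F), -1))) = Mul(Rational(-1, 4), Mul(Pow(Add(-5, F), -1), Add(7, S))) = Mul(Rational(-1, 4), Pow(Add(-5, F), -1), Add(7, S)))
Mul(Mul(-4, Function('L')(c)), Function('m')(-4, -5)) = Mul(Mul(-4, Rational(-23, 4)), Mul(Rational(1, 4), Pow(Add(-5, -5), -1), Add(-7, Mul(-1, -4)))) = Mul(23, Mul(Rational(1, 4), Pow(-10, -1), Add(-7, 4))) = Mul(23, Mul(Rational(1, 4), Rational(-1, 10), -3)) = Mul(23, Rational(3, 40)) = Rational(69, 40)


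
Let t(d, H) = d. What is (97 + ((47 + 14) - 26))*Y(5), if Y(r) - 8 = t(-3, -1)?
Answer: 660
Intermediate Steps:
Y(r) = 5 (Y(r) = 8 - 3 = 5)
(97 + ((47 + 14) - 26))*Y(5) = (97 + ((47 + 14) - 26))*5 = (97 + (61 - 26))*5 = (97 + 35)*5 = 132*5 = 660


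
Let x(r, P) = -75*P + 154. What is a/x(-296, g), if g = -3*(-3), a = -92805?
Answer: 92805/521 ≈ 178.13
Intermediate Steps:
g = 9
x(r, P) = 154 - 75*P
a/x(-296, g) = -92805/(154 - 75*9) = -92805/(154 - 675) = -92805/(-521) = -92805*(-1/521) = 92805/521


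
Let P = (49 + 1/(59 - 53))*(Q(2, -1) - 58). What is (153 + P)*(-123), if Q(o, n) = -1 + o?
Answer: 651777/2 ≈ 3.2589e+5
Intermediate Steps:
P = -5605/2 (P = (49 + 1/(59 - 53))*((-1 + 2) - 58) = (49 + 1/6)*(1 - 58) = (49 + 1/6)*(-57) = (295/6)*(-57) = -5605/2 ≈ -2802.5)
(153 + P)*(-123) = (153 - 5605/2)*(-123) = -5299/2*(-123) = 651777/2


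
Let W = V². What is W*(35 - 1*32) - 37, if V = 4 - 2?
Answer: -25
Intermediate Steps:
V = 2
W = 4 (W = 2² = 4)
W*(35 - 1*32) - 37 = 4*(35 - 1*32) - 37 = 4*(35 - 32) - 37 = 4*3 - 37 = 12 - 37 = -25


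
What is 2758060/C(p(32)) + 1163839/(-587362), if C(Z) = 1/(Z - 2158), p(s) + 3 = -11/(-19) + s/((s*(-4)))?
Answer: -66504619094522671/11159878 ≈ -5.9593e+9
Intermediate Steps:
p(s) = -203/76 (p(s) = -3 + (-11/(-19) + s/((s*(-4)))) = -3 + (-11*(-1/19) + s/((-4*s))) = -3 + (11/19 + s*(-1/(4*s))) = -3 + (11/19 - ¼) = -3 + 25/76 = -203/76)
C(Z) = 1/(-2158 + Z)
2758060/C(p(32)) + 1163839/(-587362) = 2758060/(1/(-2158 - 203/76)) + 1163839/(-587362) = 2758060/(1/(-164211/76)) + 1163839*(-1/587362) = 2758060/(-76/164211) - 1163839/587362 = 2758060*(-164211/76) - 1163839/587362 = -113225947665/19 - 1163839/587362 = -66504619094522671/11159878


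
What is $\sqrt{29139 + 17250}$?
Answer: $47 \sqrt{21} \approx 215.38$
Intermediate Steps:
$\sqrt{29139 + 17250} = \sqrt{46389} = 47 \sqrt{21}$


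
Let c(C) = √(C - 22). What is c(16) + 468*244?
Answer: 114192 + I*√6 ≈ 1.1419e+5 + 2.4495*I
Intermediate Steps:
c(C) = √(-22 + C)
c(16) + 468*244 = √(-22 + 16) + 468*244 = √(-6) + 114192 = I*√6 + 114192 = 114192 + I*√6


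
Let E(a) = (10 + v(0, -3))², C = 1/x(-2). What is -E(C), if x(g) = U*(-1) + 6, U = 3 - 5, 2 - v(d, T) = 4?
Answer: -64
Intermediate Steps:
v(d, T) = -2 (v(d, T) = 2 - 1*4 = 2 - 4 = -2)
U = -2
x(g) = 8 (x(g) = -2*(-1) + 6 = 2 + 6 = 8)
C = ⅛ (C = 1/8 = ⅛ ≈ 0.12500)
E(a) = 64 (E(a) = (10 - 2)² = 8² = 64)
-E(C) = -1*64 = -64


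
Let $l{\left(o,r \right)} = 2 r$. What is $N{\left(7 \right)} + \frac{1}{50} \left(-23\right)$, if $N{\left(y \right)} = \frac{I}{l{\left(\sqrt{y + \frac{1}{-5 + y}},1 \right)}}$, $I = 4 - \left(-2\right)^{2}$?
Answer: $- \frac{23}{50} \approx -0.46$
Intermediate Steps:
$I = 0$ ($I = 4 - 4 = 0$)
$N{\left(y \right)} = 0$ ($N{\left(y \right)} = \frac{0}{2 \cdot 1} = \frac{0}{2} = 0 \cdot \frac{1}{2} = 0$)
$N{\left(7 \right)} + \frac{1}{50} \left(-23\right) = 0 + \frac{1}{50} \left(-23\right) = 0 - \frac{23}{50} = - \frac{23}{50}$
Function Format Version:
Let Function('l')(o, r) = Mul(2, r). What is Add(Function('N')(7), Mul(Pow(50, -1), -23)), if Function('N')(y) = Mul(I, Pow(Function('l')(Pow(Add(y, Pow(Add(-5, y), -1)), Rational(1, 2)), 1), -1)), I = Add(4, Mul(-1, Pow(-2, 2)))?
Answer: Rational(-23, 50) ≈ -0.46000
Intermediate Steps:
I = 0 (I = Add(4, Mul(-1, 4)) = Add(4, -4) = 0)
Function('N')(y) = 0 (Function('N')(y) = Mul(0, Pow(Mul(2, 1), -1)) = Mul(0, Pow(2, -1)) = Mul(0, Rational(1, 2)) = 0)
Add(Function('N')(7), Mul(Pow(50, -1), -23)) = Add(0, Mul(Pow(50, -1), -23)) = Add(0, Mul(Rational(1, 50), -23)) = Add(0, Rational(-23, 50)) = Rational(-23, 50)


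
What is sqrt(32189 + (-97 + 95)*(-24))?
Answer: sqrt(32237) ≈ 179.55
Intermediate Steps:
sqrt(32189 + (-97 + 95)*(-24)) = sqrt(32189 - 2*(-24)) = sqrt(32189 + 48) = sqrt(32237)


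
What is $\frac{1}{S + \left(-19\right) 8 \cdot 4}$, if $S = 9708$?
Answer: $\frac{1}{9100} \approx 0.00010989$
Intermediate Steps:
$\frac{1}{S + \left(-19\right) 8 \cdot 4} = \frac{1}{9708 + \left(-19\right) 8 \cdot 4} = \frac{1}{9708 - 608} = \frac{1}{9100}$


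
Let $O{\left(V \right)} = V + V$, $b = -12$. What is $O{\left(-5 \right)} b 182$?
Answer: $21840$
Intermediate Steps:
$O{\left(V \right)} = 2 V$
$O{\left(-5 \right)} b 182 = 2 \left(-5\right) \left(-12\right) 182 = \left(-10\right) \left(-12\right) 182 = 120 \cdot 182 = 21840$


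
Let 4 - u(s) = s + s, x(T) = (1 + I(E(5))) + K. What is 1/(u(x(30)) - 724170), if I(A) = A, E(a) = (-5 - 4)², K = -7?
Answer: -1/724316 ≈ -1.3806e-6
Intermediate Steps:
E(a) = 81 (E(a) = (-9)² = 81)
x(T) = 75 (x(T) = (1 + 81) - 7 = 82 - 7 = 75)
u(s) = 4 - 2*s (u(s) = 4 - (s + s) = 4 - 2*s)
1/(u(x(30)) - 724170) = 1/((4 - 2*75) - 724170) = 1/((4 - 150) - 724170) = 1/(-146 - 724170) = 1/(-724316) = -1/724316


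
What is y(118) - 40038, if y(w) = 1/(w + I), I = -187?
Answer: -2762623/69 ≈ -40038.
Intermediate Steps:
y(w) = 1/(-187 + w) (y(w) = 1/(w - 187) = 1/(-187 + w))
y(118) - 40038 = 1/(-187 + 118) - 40038 = 1/(-69) - 40038 = -1/69 - 40038 = -2762623/69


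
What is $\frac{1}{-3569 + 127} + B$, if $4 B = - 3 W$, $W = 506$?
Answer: $- \frac{653120}{1721} \approx -379.5$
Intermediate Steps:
$B = - \frac{759}{2}$ ($B = \frac{\left(-3\right) 506}{4} = \frac{1}{4} \left(-1518\right) = - \frac{759}{2} \approx -379.5$)
$\frac{1}{-3569 + 127} + B = \frac{1}{-3569 + 127} - \frac{759}{2} = \frac{1}{-3442} - \frac{759}{2} = - \frac{1}{3442} - \frac{759}{2} = - \frac{653120}{1721}$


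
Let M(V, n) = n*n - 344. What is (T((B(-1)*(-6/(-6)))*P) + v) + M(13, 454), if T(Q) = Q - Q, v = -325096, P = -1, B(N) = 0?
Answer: -119324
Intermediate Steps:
M(V, n) = -344 + n² (M(V, n) = n² - 344 = -344 + n²)
T(Q) = 0
(T((B(-1)*(-6/(-6)))*P) + v) + M(13, 454) = (0 - 325096) + (-344 + 454²) = -325096 + (-344 + 206116) = -325096 + 205772 = -119324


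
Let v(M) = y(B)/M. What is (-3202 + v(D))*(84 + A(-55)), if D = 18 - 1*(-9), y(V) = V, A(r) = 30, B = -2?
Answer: -3285328/9 ≈ -3.6504e+5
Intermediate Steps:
D = 27 (D = 18 + 9 = 27)
v(M) = -2/M
(-3202 + v(D))*(84 + A(-55)) = (-3202 - 2/27)*(84 + 30) = (-3202 - 2*1/27)*114 = (-3202 - 2/27)*114 = -86456/27*114 = -3285328/9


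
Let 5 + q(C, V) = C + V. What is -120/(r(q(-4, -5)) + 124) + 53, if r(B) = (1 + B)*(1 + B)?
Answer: 15409/293 ≈ 52.590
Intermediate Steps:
q(C, V) = -5 + C + V (q(C, V) = -5 + (C + V) = -5 + C + V)
r(B) = (1 + B)²
-120/(r(q(-4, -5)) + 124) + 53 = -120/((1 + (-5 - 4 - 5))² + 124) + 53 = -120/((1 - 14)² + 124) + 53 = -120/((-13)² + 124) + 53 = -120/(169 + 124) + 53 = -120/293 + 53 = 15409/293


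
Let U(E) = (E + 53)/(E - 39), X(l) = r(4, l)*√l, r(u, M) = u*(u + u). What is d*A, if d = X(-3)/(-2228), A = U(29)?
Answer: 328*I*√3/2785 ≈ 0.20399*I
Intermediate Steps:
r(u, M) = 2*u² (r(u, M) = u*(2*u) = 2*u²)
X(l) = 32*√l (X(l) = (2*4²)*√l = (2*16)*√l = 32*√l)
U(E) = (53 + E)/(-39 + E)
A = -41/5 (A = (53 + 29)/(-39 + 29) = 82/(-10) = -⅒*82 = -41/5 ≈ -8.2000)
d = -8*I*√3/557 (d = (32*√(-3))/(-2228) = (32*(I*√3))*(-1/2228) = (32*I*√3)*(-1/2228) = -8*I*√3/557 ≈ -0.024877*I)
d*A = -8*I*√3/557*(-41/5) = 328*I*√3/2785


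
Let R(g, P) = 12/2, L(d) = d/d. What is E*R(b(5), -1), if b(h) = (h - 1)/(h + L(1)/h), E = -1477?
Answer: -8862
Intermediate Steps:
L(d) = 1
b(h) = (-1 + h)/(h + 1/h) (b(h) = (h - 1)/(h + 1/h) = (-1 + h)/(h + 1/h))
R(g, P) = 6 (R(g, P) = 12*(1/2) = 6)
E*R(b(5), -1) = -1477*6 = -8862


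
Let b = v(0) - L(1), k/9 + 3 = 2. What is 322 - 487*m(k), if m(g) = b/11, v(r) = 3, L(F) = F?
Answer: 2568/11 ≈ 233.45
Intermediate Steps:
k = -9 (k = -27 + 9*2 = -27 + 18 = -9)
b = 2 (b = 3 - 1*1 = 3 - 1 = 2)
m(g) = 2/11
322 - 487*m(k) = 322 - 487*2/11 = 322 - 974/11 = 2568/11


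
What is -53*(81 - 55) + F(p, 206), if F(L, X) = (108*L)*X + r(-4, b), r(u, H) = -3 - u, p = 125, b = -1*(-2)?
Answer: 2779623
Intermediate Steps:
b = 2
F(L, X) = 1 + 108*L*X (F(L, X) = (108*L)*X + (-3 - 1*(-4)) = 108*L*X + (-3 + 4) = 108*L*X + 1 = 1 + 108*L*X)
-53*(81 - 55) + F(p, 206) = -53*(81 - 55) + (1 + 108*125*206) = -53*26 + (1 + 2781000) = -1378 + 2781001 = 2779623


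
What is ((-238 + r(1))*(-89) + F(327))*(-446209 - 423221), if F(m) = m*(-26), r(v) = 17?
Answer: -9708924810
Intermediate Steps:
F(m) = -26*m
((-238 + r(1))*(-89) + F(327))*(-446209 - 423221) = ((-238 + 17)*(-89) - 26*327)*(-446209 - 423221) = (-221*(-89) - 8502)*(-869430) = (19669 - 8502)*(-869430) = 11167*(-869430) = -9708924810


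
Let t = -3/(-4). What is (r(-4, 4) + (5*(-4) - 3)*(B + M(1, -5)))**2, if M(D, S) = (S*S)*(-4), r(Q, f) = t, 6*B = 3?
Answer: 83850649/16 ≈ 5.2407e+6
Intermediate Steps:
B = 1/2 (B = (1/6)*3 = 1/2 ≈ 0.50000)
t = 3/4 (t = -3*(-1/4) = 3/4 ≈ 0.75000)
r(Q, f) = 3/4
M(D, S) = -4*S**2 (M(D, S) = S**2*(-4) = -4*S**2)
(r(-4, 4) + (5*(-4) - 3)*(B + M(1, -5)))**2 = (3/4 + (5*(-4) - 3)*(1/2 - 4*(-5)**2))**2 = (3/4 + (-20 - 3)*(1/2 - 4*25))**2 = (3/4 - 23*(1/2 - 100))**2 = (3/4 - 23*(-199/2))**2 = (3/4 + 4577/2)**2 = (9157/4)**2 = 83850649/16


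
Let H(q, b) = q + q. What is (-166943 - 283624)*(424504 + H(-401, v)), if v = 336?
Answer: -190906139034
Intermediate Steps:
H(q, b) = 2*q
(-166943 - 283624)*(424504 + H(-401, v)) = (-166943 - 283624)*(424504 + 2*(-401)) = -450567*(424504 - 802) = -450567*423702 = -190906139034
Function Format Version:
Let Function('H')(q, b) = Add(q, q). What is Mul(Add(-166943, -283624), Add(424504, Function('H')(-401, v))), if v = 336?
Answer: -190906139034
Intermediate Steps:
Function('H')(q, b) = Mul(2, q)
Mul(Add(-166943, -283624), Add(424504, Function('H')(-401, v))) = Mul(Add(-166943, -283624), Add(424504, Mul(2, -401))) = Mul(-450567, Add(424504, -802)) = Mul(-450567, 423702) = -190906139034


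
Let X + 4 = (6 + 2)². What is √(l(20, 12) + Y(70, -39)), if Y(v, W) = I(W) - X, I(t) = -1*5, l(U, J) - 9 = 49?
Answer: I*√7 ≈ 2.6458*I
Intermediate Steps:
l(U, J) = 58 (l(U, J) = 9 + 49 = 58)
I(t) = -5
X = 60 (X = -4 + (6 + 2)² = -4 + 8² = -4 + 64 = 60)
Y(v, W) = -65 (Y(v, W) = -5 - 1*60 = -5 - 60 = -65)
√(l(20, 12) + Y(70, -39)) = √(58 - 65) = √(-7) = I*√7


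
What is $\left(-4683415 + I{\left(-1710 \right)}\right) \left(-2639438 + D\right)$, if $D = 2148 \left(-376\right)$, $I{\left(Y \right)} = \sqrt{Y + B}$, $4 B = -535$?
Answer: $16144134278690 - 8617715 i \sqrt{295} \approx 1.6144 \cdot 10^{13} - 1.4801 \cdot 10^{8} i$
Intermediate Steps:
$B = - \frac{535}{4}$ ($B = \frac{1}{4} \left(-535\right) = - \frac{535}{4} \approx -133.75$)
$I{\left(Y \right)} = \sqrt{- \frac{535}{4} + Y}$ ($I{\left(Y \right)} = \sqrt{Y - \frac{535}{4}} = \sqrt{- \frac{535}{4} + Y}$)
$D = -807648$
$\left(-4683415 + I{\left(-1710 \right)}\right) \left(-2639438 + D\right) = \left(-4683415 + \frac{\sqrt{-535 + 4 \left(-1710\right)}}{2}\right) \left(-2639438 - 807648\right) = \left(-4683415 + \frac{\sqrt{-535 - 6840}}{2}\right) \left(-3447086\right) = \left(-4683415 + \frac{\sqrt{-7375}}{2}\right) \left(-3447086\right) = \left(-4683415 + \frac{5 i \sqrt{295}}{2}\right) \left(-3447086\right) = 16144134278690 - 8617715 i \sqrt{295}$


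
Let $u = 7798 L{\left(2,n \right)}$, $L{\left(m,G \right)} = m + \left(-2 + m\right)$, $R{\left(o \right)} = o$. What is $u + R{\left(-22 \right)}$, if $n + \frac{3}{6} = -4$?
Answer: $15574$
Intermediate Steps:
$n = - \frac{9}{2}$ ($n = - \frac{1}{2} - 4 = - \frac{9}{2} \approx -4.5$)
$L{\left(m,G \right)} = -2 + 2 m$
$u = 15596$ ($u = 7798 \left(-2 + 2 \cdot 2\right) = 7798 \left(-2 + 4\right) = 7798 \cdot 2 = 15596$)
$u + R{\left(-22 \right)} = 15596 - 22 = 15574$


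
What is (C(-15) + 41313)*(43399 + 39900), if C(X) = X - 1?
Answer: 3439998803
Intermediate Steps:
C(X) = -1 + X
(C(-15) + 41313)*(43399 + 39900) = ((-1 - 15) + 41313)*(43399 + 39900) = (-16 + 41313)*83299 = 41297*83299 = 3439998803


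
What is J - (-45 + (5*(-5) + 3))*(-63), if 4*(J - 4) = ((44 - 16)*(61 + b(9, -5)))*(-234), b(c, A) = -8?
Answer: -91031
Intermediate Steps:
J = -86810 (J = 4 + (((44 - 16)*(61 - 8))*(-234))/4 = 4 + ((28*53)*(-234))/4 = 4 + (1484*(-234))/4 = 4 + (¼)*(-347256) = 4 - 86814 = -86810)
J - (-45 + (5*(-5) + 3))*(-63) = -86810 - (-45 + (5*(-5) + 3))*(-63) = -86810 - (-45 + (-25 + 3))*(-63) = -86810 - (-45 - 22)*(-63) = -86810 - (-67)*(-63) = -86810 - 1*4221 = -86810 - 4221 = -91031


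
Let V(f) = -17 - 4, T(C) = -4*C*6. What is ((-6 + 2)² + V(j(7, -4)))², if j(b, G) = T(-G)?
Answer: 25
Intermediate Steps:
T(C) = -24*C
j(b, G) = 24*G (j(b, G) = -(-24)*G = 24*G)
V(f) = -21
((-6 + 2)² + V(j(7, -4)))² = ((-6 + 2)² - 21)² = ((-4)² - 21)² = (16 - 21)² = (-5)² = 25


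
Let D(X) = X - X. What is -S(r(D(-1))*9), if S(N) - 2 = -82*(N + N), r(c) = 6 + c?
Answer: 8854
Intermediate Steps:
D(X) = 0
S(N) = 2 - 164*N (S(N) = 2 - 82*(N + N) = 2 - 164*N)
-S(r(D(-1))*9) = -(2 - 164*(6 + 0)*9) = -(2 - 984*9) = -(2 - 164*54) = -(2 - 8856) = -1*(-8854) = 8854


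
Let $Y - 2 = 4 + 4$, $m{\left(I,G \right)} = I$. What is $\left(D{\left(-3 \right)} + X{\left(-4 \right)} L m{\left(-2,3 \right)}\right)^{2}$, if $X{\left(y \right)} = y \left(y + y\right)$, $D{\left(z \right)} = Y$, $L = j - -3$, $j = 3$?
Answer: $139876$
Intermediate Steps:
$L = 6$ ($L = 3 - -3 = 3 + 3 = 6$)
$Y = 10$ ($Y = 2 + \left(4 + 4\right) = 2 + 8 = 10$)
$D{\left(z \right)} = 10$
$X{\left(y \right)} = 2 y^{2}$ ($X{\left(y \right)} = y 2 y = 2 y^{2}$)
$\left(D{\left(-3 \right)} + X{\left(-4 \right)} L m{\left(-2,3 \right)}\right)^{2} = \left(10 + 2 \left(-4\right)^{2} \cdot 6 \left(-2\right)\right)^{2} = \left(10 + 2 \cdot 16 \cdot 6 \left(-2\right)\right)^{2} = \left(10 + 32 \cdot 6 \left(-2\right)\right)^{2} = \left(10 + 192 \left(-2\right)\right)^{2} = \left(10 - 384\right)^{2} = \left(-374\right)^{2} = 139876$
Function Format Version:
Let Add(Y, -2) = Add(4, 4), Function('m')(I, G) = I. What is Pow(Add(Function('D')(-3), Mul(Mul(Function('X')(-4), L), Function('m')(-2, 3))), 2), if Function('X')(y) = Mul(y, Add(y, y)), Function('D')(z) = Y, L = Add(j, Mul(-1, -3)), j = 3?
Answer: 139876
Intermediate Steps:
L = 6 (L = Add(3, Mul(-1, -3)) = Add(3, 3) = 6)
Y = 10 (Y = Add(2, Add(4, 4)) = Add(2, 8) = 10)
Function('D')(z) = 10
Function('X')(y) = Mul(2, Pow(y, 2)) (Function('X')(y) = Mul(y, Mul(2, y)) = Mul(2, Pow(y, 2)))
Pow(Add(Function('D')(-3), Mul(Mul(Function('X')(-4), L), Function('m')(-2, 3))), 2) = Pow(Add(10, Mul(Mul(Mul(2, Pow(-4, 2)), 6), -2)), 2) = Pow(Add(10, Mul(Mul(Mul(2, 16), 6), -2)), 2) = Pow(Add(10, Mul(Mul(32, 6), -2)), 2) = Pow(Add(10, Mul(192, -2)), 2) = Pow(Add(10, -384), 2) = Pow(-374, 2) = 139876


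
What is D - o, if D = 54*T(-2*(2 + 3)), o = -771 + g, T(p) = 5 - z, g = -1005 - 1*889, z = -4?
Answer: 3151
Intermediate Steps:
g = -1894 (g = -1005 - 889 = -1894)
T(p) = 9 (T(p) = 5 - 1*(-4) = 5 + 4 = 9)
o = -2665 (o = -771 - 1894 = -2665)
D = 486 (D = 54*9 = 486)
D - o = 486 - 1*(-2665) = 486 + 2665 = 3151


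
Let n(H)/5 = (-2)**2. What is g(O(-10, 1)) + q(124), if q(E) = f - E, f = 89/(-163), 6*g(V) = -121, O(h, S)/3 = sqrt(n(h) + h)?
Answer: -141529/978 ≈ -144.71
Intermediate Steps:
n(H) = 20 (n(H) = 5*(-2)**2 = 5*4 = 20)
O(h, S) = 3*sqrt(20 + h)
g(V) = -121/6 (g(V) = (1/6)*(-121) = -121/6)
f = -89/163 (f = 89*(-1/163) = -89/163 ≈ -0.54601)
q(E) = -89/163 - E
g(O(-10, 1)) + q(124) = -121/6 + (-89/163 - 1*124) = -121/6 + (-89/163 - 124) = -121/6 - 20301/163 = -141529/978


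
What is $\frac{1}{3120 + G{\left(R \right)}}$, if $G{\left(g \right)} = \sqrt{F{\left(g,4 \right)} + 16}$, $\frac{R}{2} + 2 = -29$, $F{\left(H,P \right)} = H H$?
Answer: $\frac{156}{486527} - \frac{\sqrt{965}}{4865270} \approx 0.00031426$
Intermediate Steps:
$F{\left(H,P \right)} = H^{2}$
$R = -62$ ($R = -4 + 2 \left(-29\right) = -4 - 58 = -62$)
$G{\left(g \right)} = \sqrt{16 + g^{2}}$ ($G{\left(g \right)} = \sqrt{g^{2} + 16} = \sqrt{16 + g^{2}}$)
$\frac{1}{3120 + G{\left(R \right)}} = \frac{1}{3120 + \sqrt{16 + \left(-62\right)^{2}}} = \frac{1}{3120 + \sqrt{16 + 3844}} = \frac{1}{3120 + \sqrt{3860}} = \frac{1}{3120 + 2 \sqrt{965}}$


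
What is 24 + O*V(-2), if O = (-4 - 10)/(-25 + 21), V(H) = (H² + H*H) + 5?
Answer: 139/2 ≈ 69.500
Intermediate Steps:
V(H) = 5 + 2*H² (V(H) = (H² + H²) + 5 = 2*H² + 5 = 5 + 2*H²)
O = 7/2 (O = -14/(-4) = -14*(-¼) = 7/2 ≈ 3.5000)
24 + O*V(-2) = 24 + 7*(5 + 2*(-2)²)/2 = 24 + 7*(5 + 2*4)/2 = 24 + 7*(5 + 8)/2 = 24 + (7/2)*13 = 24 + 91/2 = 139/2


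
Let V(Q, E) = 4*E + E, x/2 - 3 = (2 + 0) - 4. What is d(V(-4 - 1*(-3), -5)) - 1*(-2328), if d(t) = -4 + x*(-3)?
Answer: 2318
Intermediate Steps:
x = 2 (x = 6 + 2*((2 + 0) - 4) = 6 + 2*(2 - 4) = 6 + 2*(-2) = 6 - 4 = 2)
V(Q, E) = 5*E
d(t) = -10 (d(t) = -4 + 2*(-3) = -4 - 6 = -10)
d(V(-4 - 1*(-3), -5)) - 1*(-2328) = -10 - 1*(-2328) = -10 + 2328 = 2318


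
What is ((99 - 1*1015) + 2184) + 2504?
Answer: 3772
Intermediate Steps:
((99 - 1*1015) + 2184) + 2504 = ((99 - 1015) + 2184) + 2504 = (-916 + 2184) + 2504 = 1268 + 2504 = 3772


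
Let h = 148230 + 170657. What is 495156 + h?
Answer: 814043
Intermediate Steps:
h = 318887
495156 + h = 495156 + 318887 = 814043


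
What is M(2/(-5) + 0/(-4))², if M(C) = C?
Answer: 4/25 ≈ 0.16000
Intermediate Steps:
M(2/(-5) + 0/(-4))² = (2/(-5) + 0/(-4))² = (2*(-⅕) + 0*(-¼))² = (-⅖ + 0)² = (-⅖)² = 4/25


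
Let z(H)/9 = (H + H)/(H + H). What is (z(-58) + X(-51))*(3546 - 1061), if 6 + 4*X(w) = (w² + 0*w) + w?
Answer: 1602825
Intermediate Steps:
z(H) = 9 (z(H) = 9*((H + H)/(H + H)) = 9*((2*H)/((2*H))) = 9*((2*H)*(1/(2*H))) = 9*1 = 9)
X(w) = -3/2 + w/4 + w²/4 (X(w) = -3/2 + ((w² + 0*w) + w)/4 = -3/2 + ((w² + 0) + w)/4 = -3/2 + (w² + w)/4 = -3/2 + (w + w²)/4 = -3/2 + (w/4 + w²/4) = -3/2 + w/4 + w²/4)
(z(-58) + X(-51))*(3546 - 1061) = (9 + (-3/2 + (¼)*(-51) + (¼)*(-51)²))*(3546 - 1061) = (9 + (-3/2 - 51/4 + (¼)*2601))*2485 = (9 + (-3/2 - 51/4 + 2601/4))*2485 = (9 + 636)*2485 = 645*2485 = 1602825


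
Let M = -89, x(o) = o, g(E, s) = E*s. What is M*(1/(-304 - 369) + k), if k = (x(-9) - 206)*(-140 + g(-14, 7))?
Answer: -3064929401/673 ≈ -4.5541e+6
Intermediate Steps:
k = 51170 (k = (-9 - 206)*(-140 - 14*7) = -215*(-140 - 98) = -215*(-238) = 51170)
M*(1/(-304 - 369) + k) = -89*(1/(-304 - 369) + 51170) = -89*(1/(-673) + 51170) = -89*(-1/673 + 51170) = -89*34437409/673 = -3064929401/673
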